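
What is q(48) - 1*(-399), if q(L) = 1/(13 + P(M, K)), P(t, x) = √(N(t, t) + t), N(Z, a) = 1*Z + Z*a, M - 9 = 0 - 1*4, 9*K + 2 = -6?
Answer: 53479/134 - √35/134 ≈ 399.05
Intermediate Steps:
K = -8/9 (K = -2/9 + (⅑)*(-6) = -2/9 - ⅔ = -8/9 ≈ -0.88889)
M = 5 (M = 9 + (0 - 1*4) = 9 + (0 - 4) = 9 - 4 = 5)
N(Z, a) = Z + Z*a
P(t, x) = √(t + t*(1 + t)) (P(t, x) = √(t*(1 + t) + t) = √(t + t*(1 + t)))
q(L) = 1/(13 + √35) (q(L) = 1/(13 + √(5*(2 + 5))) = 1/(13 + √(5*7)) = 1/(13 + √35))
q(48) - 1*(-399) = (13/134 - √35/134) - 1*(-399) = (13/134 - √35/134) + 399 = 53479/134 - √35/134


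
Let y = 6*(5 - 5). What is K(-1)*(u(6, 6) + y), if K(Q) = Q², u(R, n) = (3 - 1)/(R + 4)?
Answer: ⅕ ≈ 0.20000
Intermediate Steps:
y = 0 (y = 6*0 = 0)
u(R, n) = 2/(4 + R)
K(-1)*(u(6, 6) + y) = (-1)²*(2/(4 + 6) + 0) = 1*(2/10 + 0) = 1*(2*(⅒) + 0) = 1*(⅕ + 0) = 1*(⅕) = ⅕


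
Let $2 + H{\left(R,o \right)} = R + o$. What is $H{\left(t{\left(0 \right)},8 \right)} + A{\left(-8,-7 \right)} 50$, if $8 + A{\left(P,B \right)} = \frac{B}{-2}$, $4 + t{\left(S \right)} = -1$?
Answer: $-224$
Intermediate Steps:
$t{\left(S \right)} = -5$ ($t{\left(S \right)} = -4 - 1 = -5$)
$H{\left(R,o \right)} = -2 + R + o$ ($H{\left(R,o \right)} = -2 + \left(R + o\right) = -2 + R + o$)
$A{\left(P,B \right)} = -8 - \frac{B}{2}$ ($A{\left(P,B \right)} = -8 + \frac{B}{-2} = -8 + B \left(- \frac{1}{2}\right) = -8 - \frac{B}{2}$)
$H{\left(t{\left(0 \right)},8 \right)} + A{\left(-8,-7 \right)} 50 = \left(-2 - 5 + 8\right) + \left(-8 - - \frac{7}{2}\right) 50 = 1 + \left(-8 + \frac{7}{2}\right) 50 = 1 - 225 = -224$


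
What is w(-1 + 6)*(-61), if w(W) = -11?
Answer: 671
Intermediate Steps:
w(-1 + 6)*(-61) = -11*(-61) = 671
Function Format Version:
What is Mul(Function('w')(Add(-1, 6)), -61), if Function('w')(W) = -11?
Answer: 671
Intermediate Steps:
Mul(Function('w')(Add(-1, 6)), -61) = Mul(-11, -61) = 671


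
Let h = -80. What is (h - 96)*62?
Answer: -10912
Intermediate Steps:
(h - 96)*62 = (-80 - 96)*62 = -176*62 = -10912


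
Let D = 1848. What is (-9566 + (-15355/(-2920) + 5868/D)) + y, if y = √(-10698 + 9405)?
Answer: -429784633/44968 + I*√1293 ≈ -9557.6 + 35.958*I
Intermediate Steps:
y = I*√1293 (y = √(-1293) = I*√1293 ≈ 35.958*I)
(-9566 + (-15355/(-2920) + 5868/D)) + y = (-9566 + (-15355/(-2920) + 5868/1848)) + I*√1293 = (-9566 + (-15355*(-1/2920) + 5868*(1/1848))) + I*√1293 = (-9566 + (3071/584 + 489/154)) + I*√1293 = (-9566 + 379255/44968) + I*√1293 = -429784633/44968 + I*√1293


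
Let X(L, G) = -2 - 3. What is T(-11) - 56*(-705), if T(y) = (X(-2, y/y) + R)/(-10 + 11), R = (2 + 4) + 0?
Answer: 39481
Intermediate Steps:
R = 6 (R = 6 + 0 = 6)
X(L, G) = -5
T(y) = 1 (T(y) = (-5 + 6)/(-10 + 11) = 1/1 = 1*1 = 1)
T(-11) - 56*(-705) = 1 - 56*(-705) = 1 + 39480 = 39481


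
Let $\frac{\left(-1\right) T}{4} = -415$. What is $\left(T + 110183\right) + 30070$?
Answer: $141913$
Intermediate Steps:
$T = 1660$ ($T = \left(-4\right) \left(-415\right) = 1660$)
$\left(T + 110183\right) + 30070 = \left(1660 + 110183\right) + 30070 = 111843 + 30070 = 141913$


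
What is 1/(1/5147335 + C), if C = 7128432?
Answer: 5147335/36692427528721 ≈ 1.4028e-7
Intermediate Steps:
1/(1/5147335 + C) = 1/(1/5147335 + 7128432) = 1/(36692427528721/5147335) = 5147335/36692427528721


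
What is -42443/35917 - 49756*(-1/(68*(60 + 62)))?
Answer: 358744781/74491858 ≈ 4.8159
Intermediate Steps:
-42443/35917 - 49756*(-1/(68*(60 + 62))) = -42443*1/35917 - 49756/((-68*122)) = -42443/35917 - 49756/(-8296) = -42443/35917 - 49756*(-1/8296) = -42443/35917 + 12439/2074 = 358744781/74491858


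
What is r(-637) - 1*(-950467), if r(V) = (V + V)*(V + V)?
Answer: 2573543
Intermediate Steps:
r(V) = 4*V² (r(V) = (2*V)*(2*V) = 4*V²)
r(-637) - 1*(-950467) = 4*(-637)² - 1*(-950467) = 4*405769 + 950467 = 1623076 + 950467 = 2573543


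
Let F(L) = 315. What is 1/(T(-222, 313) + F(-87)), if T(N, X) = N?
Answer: 1/93 ≈ 0.010753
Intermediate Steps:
1/(T(-222, 313) + F(-87)) = 1/(-222 + 315) = 1/93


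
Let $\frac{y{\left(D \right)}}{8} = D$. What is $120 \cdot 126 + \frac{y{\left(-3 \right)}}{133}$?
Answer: $\frac{2010936}{133} \approx 15120.0$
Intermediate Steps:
$y{\left(D \right)} = 8 D$
$120 \cdot 126 + \frac{y{\left(-3 \right)}}{133} = 120 \cdot 126 + \frac{8 \left(-3\right)}{133} = 15120 - \frac{24}{133} = \frac{2010936}{133}$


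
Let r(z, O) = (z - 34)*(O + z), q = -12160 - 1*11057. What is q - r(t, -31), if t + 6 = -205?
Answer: -82507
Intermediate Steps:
t = -211 (t = -6 - 205 = -211)
q = -23217 (q = -12160 - 11057 = -23217)
r(z, O) = (-34 + z)*(O + z)
q - r(t, -31) = -23217 - ((-211)**2 - 34*(-31) - 34*(-211) - 31*(-211)) = -23217 - (44521 + 1054 + 7174 + 6541) = -23217 - 1*59290 = -23217 - 59290 = -82507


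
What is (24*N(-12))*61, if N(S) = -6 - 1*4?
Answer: -14640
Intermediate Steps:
N(S) = -10 (N(S) = -6 - 4 = -10)
(24*N(-12))*61 = (24*(-10))*61 = -240*61 = -14640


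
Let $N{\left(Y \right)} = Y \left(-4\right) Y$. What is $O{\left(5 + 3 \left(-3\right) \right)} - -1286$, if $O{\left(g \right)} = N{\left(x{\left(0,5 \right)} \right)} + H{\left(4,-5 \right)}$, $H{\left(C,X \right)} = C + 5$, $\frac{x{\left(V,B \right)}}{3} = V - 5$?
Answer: $395$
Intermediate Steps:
$x{\left(V,B \right)} = -15 + 3 V$ ($x{\left(V,B \right)} = 3 \left(V - 5\right) = 3 \left(-5 + V\right) = -15 + 3 V$)
$H{\left(C,X \right)} = 5 + C$
$N{\left(Y \right)} = - 4 Y^{2}$ ($N{\left(Y \right)} = - 4 Y Y = - 4 Y^{2}$)
$O{\left(g \right)} = -891$ ($O{\left(g \right)} = - 4 \left(-15 + 3 \cdot 0\right)^{2} + \left(5 + 4\right) = - 4 \left(-15 + 0\right)^{2} + 9 = - 4 \left(-15\right)^{2} + 9 = \left(-4\right) 225 + 9 = -900 + 9 = -891$)
$O{\left(5 + 3 \left(-3\right) \right)} - -1286 = -891 - -1286 = -891 + 1286 = 395$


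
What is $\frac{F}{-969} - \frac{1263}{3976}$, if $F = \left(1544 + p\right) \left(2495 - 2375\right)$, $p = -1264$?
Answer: $- \frac{44939149}{1284248} \approx -34.993$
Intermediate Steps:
$F = 33600$ ($F = \left(1544 - 1264\right) \left(2495 - 2375\right) = 280 \cdot 120 = 33600$)
$\frac{F}{-969} - \frac{1263}{3976} = \frac{33600}{-969} - \frac{1263}{3976} = 33600 \left(- \frac{1}{969}\right) - \frac{1263}{3976} = - \frac{11200}{323} - \frac{1263}{3976} = - \frac{44939149}{1284248}$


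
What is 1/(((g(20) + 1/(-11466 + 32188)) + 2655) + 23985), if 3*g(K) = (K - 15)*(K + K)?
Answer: 62166/1660246643 ≈ 3.7444e-5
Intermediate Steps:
g(K) = 2*K*(-15 + K)/3 (g(K) = ((K - 15)*(K + K))/3 = ((-15 + K)*(2*K))/3 = (2*K*(-15 + K))/3 = 2*K*(-15 + K)/3)
1/(((g(20) + 1/(-11466 + 32188)) + 2655) + 23985) = 1/((((⅔)*20*(-15 + 20) + 1/(-11466 + 32188)) + 2655) + 23985) = 1/((((⅔)*20*5 + 1/20722) + 2655) + 23985) = 1/(((200/3 + 1/20722) + 2655) + 23985) = 1/((4144403/62166 + 2655) + 23985) = 1/(169195133/62166 + 23985) = 1/(1660246643/62166) = 62166/1660246643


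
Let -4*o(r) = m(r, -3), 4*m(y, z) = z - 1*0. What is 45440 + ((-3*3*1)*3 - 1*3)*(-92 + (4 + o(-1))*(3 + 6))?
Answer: 376555/8 ≈ 47069.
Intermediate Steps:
m(y, z) = z/4 (m(y, z) = (z - 1*0)/4 = (z + 0)/4 = z/4)
o(r) = 3/16 (o(r) = -(-3)/16 = -1/4*(-3/4) = 3/16)
45440 + ((-3*3*1)*3 - 1*3)*(-92 + (4 + o(-1))*(3 + 6)) = 45440 + ((-3*3*1)*3 - 1*3)*(-92 + (4 + 3/16)*(3 + 6)) = 45440 + (-9*1*3 - 3)*(-92 + (67/16)*9) = 45440 + (-9*3 - 3)*(-92 + 603/16) = 45440 + (-27 - 3)*(-869/16) = 45440 - 30*(-869/16) = 45440 + 13035/8 = 376555/8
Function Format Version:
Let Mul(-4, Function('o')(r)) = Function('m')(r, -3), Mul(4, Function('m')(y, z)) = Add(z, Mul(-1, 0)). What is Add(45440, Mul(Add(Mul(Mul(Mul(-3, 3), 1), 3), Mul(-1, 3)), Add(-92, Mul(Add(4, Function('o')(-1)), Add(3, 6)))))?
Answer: Rational(376555, 8) ≈ 47069.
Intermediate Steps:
Function('m')(y, z) = Mul(Rational(1, 4), z) (Function('m')(y, z) = Mul(Rational(1, 4), Add(z, Mul(-1, 0))) = Mul(Rational(1, 4), Add(z, 0)) = Mul(Rational(1, 4), z))
Function('o')(r) = Rational(3, 16) (Function('o')(r) = Mul(Rational(-1, 4), Mul(Rational(1, 4), -3)) = Mul(Rational(-1, 4), Rational(-3, 4)) = Rational(3, 16))
Add(45440, Mul(Add(Mul(Mul(Mul(-3, 3), 1), 3), Mul(-1, 3)), Add(-92, Mul(Add(4, Function('o')(-1)), Add(3, 6))))) = Add(45440, Mul(Add(Mul(Mul(Mul(-3, 3), 1), 3), Mul(-1, 3)), Add(-92, Mul(Add(4, Rational(3, 16)), Add(3, 6))))) = Add(45440, Mul(Add(Mul(Mul(-9, 1), 3), -3), Add(-92, Mul(Rational(67, 16), 9)))) = Add(45440, Mul(Add(Mul(-9, 3), -3), Add(-92, Rational(603, 16)))) = Add(45440, Mul(Add(-27, -3), Rational(-869, 16))) = Add(45440, Mul(-30, Rational(-869, 16))) = Add(45440, Rational(13035, 8)) = Rational(376555, 8)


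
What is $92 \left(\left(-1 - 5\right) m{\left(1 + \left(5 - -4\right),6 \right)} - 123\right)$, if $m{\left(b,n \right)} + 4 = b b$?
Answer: $-64308$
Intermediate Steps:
$m{\left(b,n \right)} = -4 + b^{2}$ ($m{\left(b,n \right)} = -4 + b b = -4 + b^{2}$)
$92 \left(\left(-1 - 5\right) m{\left(1 + \left(5 - -4\right),6 \right)} - 123\right) = 92 \left(\left(-1 - 5\right) \left(-4 + \left(1 + \left(5 - -4\right)\right)^{2}\right) - 123\right) = 92 \left(- 6 \left(-4 + \left(1 + \left(5 + 4\right)\right)^{2}\right) - 123\right) = 92 \left(- 6 \left(-4 + \left(1 + 9\right)^{2}\right) - 123\right) = 92 \left(- 6 \left(-4 + 10^{2}\right) - 123\right) = 92 \left(- 6 \left(-4 + 100\right) - 123\right) = 92 \left(\left(-6\right) 96 - 123\right) = 92 \left(-576 - 123\right) = 92 \left(-699\right) = -64308$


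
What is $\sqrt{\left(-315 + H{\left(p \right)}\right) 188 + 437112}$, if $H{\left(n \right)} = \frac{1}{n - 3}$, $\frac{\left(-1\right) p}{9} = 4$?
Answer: $\frac{40 \sqrt{359229}}{39} \approx 614.73$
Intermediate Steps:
$p = -36$ ($p = \left(-9\right) 4 = -36$)
$H{\left(n \right)} = \frac{1}{-3 + n}$
$\sqrt{\left(-315 + H{\left(p \right)}\right) 188 + 437112} = \sqrt{\left(-315 + \frac{1}{-3 - 36}\right) 188 + 437112} = \sqrt{\left(-315 + \frac{1}{-39}\right) 188 + 437112} = \sqrt{\left(-315 - \frac{1}{39}\right) 188 + 437112} = \sqrt{\left(- \frac{12286}{39}\right) 188 + 437112} = \sqrt{- \frac{2309768}{39} + 437112} = \sqrt{\frac{14737600}{39}} = \frac{40 \sqrt{359229}}{39}$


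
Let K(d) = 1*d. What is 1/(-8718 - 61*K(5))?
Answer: -1/9023 ≈ -0.00011083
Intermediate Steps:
K(d) = d
1/(-8718 - 61*K(5)) = 1/(-8718 - 61*5) = 1/(-8718 - 305) = 1/(-9023) = -1/9023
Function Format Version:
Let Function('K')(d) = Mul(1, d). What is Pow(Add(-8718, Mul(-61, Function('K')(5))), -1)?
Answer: Rational(-1, 9023) ≈ -0.00011083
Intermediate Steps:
Function('K')(d) = d
Pow(Add(-8718, Mul(-61, Function('K')(5))), -1) = Pow(Add(-8718, Mul(-61, 5)), -1) = Pow(Add(-8718, -305), -1) = Pow(-9023, -1) = Rational(-1, 9023)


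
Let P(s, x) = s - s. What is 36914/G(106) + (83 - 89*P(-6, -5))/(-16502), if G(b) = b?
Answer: 304573015/874606 ≈ 348.24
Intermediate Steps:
P(s, x) = 0
36914/G(106) + (83 - 89*P(-6, -5))/(-16502) = 36914/106 + (83 - 89*0)/(-16502) = 36914*(1/106) + (83 + 0)*(-1/16502) = 18457/53 + 83*(-1/16502) = 18457/53 - 83/16502 = 304573015/874606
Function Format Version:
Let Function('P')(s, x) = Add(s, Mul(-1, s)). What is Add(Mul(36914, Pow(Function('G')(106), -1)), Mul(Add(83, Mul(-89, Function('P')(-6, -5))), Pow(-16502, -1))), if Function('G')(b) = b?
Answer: Rational(304573015, 874606) ≈ 348.24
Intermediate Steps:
Function('P')(s, x) = 0
Add(Mul(36914, Pow(Function('G')(106), -1)), Mul(Add(83, Mul(-89, Function('P')(-6, -5))), Pow(-16502, -1))) = Add(Mul(36914, Pow(106, -1)), Mul(Add(83, Mul(-89, 0)), Pow(-16502, -1))) = Add(Mul(36914, Rational(1, 106)), Mul(Add(83, 0), Rational(-1, 16502))) = Add(Rational(18457, 53), Mul(83, Rational(-1, 16502))) = Add(Rational(18457, 53), Rational(-83, 16502)) = Rational(304573015, 874606)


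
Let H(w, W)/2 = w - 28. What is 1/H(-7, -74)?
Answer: -1/70 ≈ -0.014286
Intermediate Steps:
H(w, W) = -56 + 2*w (H(w, W) = 2*(w - 28) = 2*(-28 + w) = -56 + 2*w)
1/H(-7, -74) = 1/(-56 + 2*(-7)) = 1/(-56 - 14) = 1/(-70) = -1/70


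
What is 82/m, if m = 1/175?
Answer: 14350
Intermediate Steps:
m = 1/175 ≈ 0.0057143
82/m = 82/(1/175) = 82*175 = 14350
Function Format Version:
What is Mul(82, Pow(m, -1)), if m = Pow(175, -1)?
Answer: 14350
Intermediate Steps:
m = Rational(1, 175) ≈ 0.0057143
Mul(82, Pow(m, -1)) = Mul(82, Pow(Rational(1, 175), -1)) = Mul(82, 175) = 14350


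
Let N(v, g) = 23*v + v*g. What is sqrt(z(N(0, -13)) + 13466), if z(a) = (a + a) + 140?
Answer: sqrt(13606) ≈ 116.64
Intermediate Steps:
N(v, g) = 23*v + g*v
z(a) = 140 + 2*a (z(a) = 2*a + 140 = 140 + 2*a)
sqrt(z(N(0, -13)) + 13466) = sqrt((140 + 2*(0*(23 - 13))) + 13466) = sqrt((140 + 2*(0*10)) + 13466) = sqrt((140 + 2*0) + 13466) = sqrt((140 + 0) + 13466) = sqrt(140 + 13466) = sqrt(13606)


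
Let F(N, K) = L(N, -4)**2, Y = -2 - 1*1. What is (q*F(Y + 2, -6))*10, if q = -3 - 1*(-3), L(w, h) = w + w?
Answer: 0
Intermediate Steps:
Y = -3 (Y = -2 - 1 = -3)
L(w, h) = 2*w
q = 0 (q = -3 + 3 = 0)
F(N, K) = 4*N**2 (F(N, K) = (2*N)**2 = 4*N**2)
(q*F(Y + 2, -6))*10 = (0*(4*(-3 + 2)**2))*10 = (0*(4*(-1)**2))*10 = (0*(4*1))*10 = (0*4)*10 = 0*10 = 0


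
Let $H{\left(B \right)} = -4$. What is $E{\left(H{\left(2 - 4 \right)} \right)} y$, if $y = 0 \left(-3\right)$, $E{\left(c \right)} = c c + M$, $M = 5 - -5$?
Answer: $0$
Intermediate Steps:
$M = 10$ ($M = 5 + 5 = 10$)
$E{\left(c \right)} = 10 + c^{2}$ ($E{\left(c \right)} = c c + 10 = c^{2} + 10 = 10 + c^{2}$)
$y = 0$
$E{\left(H{\left(2 - 4 \right)} \right)} y = \left(10 + \left(-4\right)^{2}\right) 0 = \left(10 + 16\right) 0 = 26 \cdot 0 = 0$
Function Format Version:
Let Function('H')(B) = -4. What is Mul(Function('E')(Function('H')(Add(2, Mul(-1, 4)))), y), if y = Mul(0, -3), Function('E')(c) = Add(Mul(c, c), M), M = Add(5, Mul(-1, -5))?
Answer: 0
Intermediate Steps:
M = 10 (M = Add(5, 5) = 10)
Function('E')(c) = Add(10, Pow(c, 2)) (Function('E')(c) = Add(Mul(c, c), 10) = Add(Pow(c, 2), 10) = Add(10, Pow(c, 2)))
y = 0
Mul(Function('E')(Function('H')(Add(2, Mul(-1, 4)))), y) = Mul(Add(10, Pow(-4, 2)), 0) = Mul(Add(10, 16), 0) = Mul(26, 0) = 0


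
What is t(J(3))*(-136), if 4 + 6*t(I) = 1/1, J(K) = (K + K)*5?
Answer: 68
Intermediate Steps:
J(K) = 10*K (J(K) = (2*K)*5 = 10*K)
t(I) = -½ (t(I) = -⅔ + (⅙)/1 = -⅔ + (⅙)*1 = -⅔ + ⅙ = -½)
t(J(3))*(-136) = -½*(-136) = 68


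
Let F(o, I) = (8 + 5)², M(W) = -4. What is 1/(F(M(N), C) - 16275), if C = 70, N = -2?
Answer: -1/16106 ≈ -6.2089e-5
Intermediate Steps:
F(o, I) = 169 (F(o, I) = 13² = 169)
1/(F(M(N), C) - 16275) = 1/(169 - 16275) = 1/(-16106) = -1/16106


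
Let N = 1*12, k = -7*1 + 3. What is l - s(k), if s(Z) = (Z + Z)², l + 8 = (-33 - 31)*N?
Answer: -840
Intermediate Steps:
k = -4 (k = -7 + 3 = -4)
N = 12
l = -776 (l = -8 + (-33 - 31)*12 = -8 - 64*12 = -8 - 768 = -776)
s(Z) = 4*Z² (s(Z) = (2*Z)² = 4*Z²)
l - s(k) = -776 - 4*(-4)² = -776 - 4*16 = -776 - 1*64 = -776 - 64 = -840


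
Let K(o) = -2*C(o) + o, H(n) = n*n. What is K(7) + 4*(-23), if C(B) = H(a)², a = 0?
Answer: -85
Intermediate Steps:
H(n) = n²
C(B) = 0 (C(B) = (0²)² = 0² = 0)
K(o) = o (K(o) = -2*0 + o = 0 + o = o)
K(7) + 4*(-23) = 7 + 4*(-23) = 7 - 92 = -85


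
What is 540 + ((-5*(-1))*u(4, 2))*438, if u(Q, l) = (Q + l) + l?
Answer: 18060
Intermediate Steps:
u(Q, l) = Q + 2*l
540 + ((-5*(-1))*u(4, 2))*438 = 540 + ((-5*(-1))*(4 + 2*2))*438 = 540 + (5*(4 + 4))*438 = 540 + (5*8)*438 = 540 + 40*438 = 540 + 17520 = 18060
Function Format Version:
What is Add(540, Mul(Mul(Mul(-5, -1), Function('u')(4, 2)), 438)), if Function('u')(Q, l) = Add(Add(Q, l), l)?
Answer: 18060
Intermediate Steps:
Function('u')(Q, l) = Add(Q, Mul(2, l))
Add(540, Mul(Mul(Mul(-5, -1), Function('u')(4, 2)), 438)) = Add(540, Mul(Mul(Mul(-5, -1), Add(4, Mul(2, 2))), 438)) = Add(540, Mul(Mul(5, Add(4, 4)), 438)) = Add(540, Mul(Mul(5, 8), 438)) = Add(540, Mul(40, 438)) = Add(540, 17520) = 18060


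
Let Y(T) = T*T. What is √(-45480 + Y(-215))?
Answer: √745 ≈ 27.295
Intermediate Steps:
Y(T) = T²
√(-45480 + Y(-215)) = √(-45480 + (-215)²) = √(-45480 + 46225) = √745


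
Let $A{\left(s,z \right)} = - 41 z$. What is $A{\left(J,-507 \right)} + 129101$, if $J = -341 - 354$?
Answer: $149888$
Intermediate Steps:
$J = -695$
$A{\left(J,-507 \right)} + 129101 = \left(-41\right) \left(-507\right) + 129101 = 20787 + 129101 = 149888$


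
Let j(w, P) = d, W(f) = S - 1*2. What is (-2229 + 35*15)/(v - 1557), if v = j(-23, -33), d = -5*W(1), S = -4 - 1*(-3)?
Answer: 284/257 ≈ 1.1051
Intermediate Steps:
S = -1 (S = -4 + 3 = -1)
W(f) = -3 (W(f) = -1 - 1*2 = -1 - 2 = -3)
d = 15 (d = -5*(-3) = 15)
j(w, P) = 15
v = 15
(-2229 + 35*15)/(v - 1557) = (-2229 + 35*15)/(15 - 1557) = (-2229 + 525)/(-1542) = -1704*(-1/1542) = 284/257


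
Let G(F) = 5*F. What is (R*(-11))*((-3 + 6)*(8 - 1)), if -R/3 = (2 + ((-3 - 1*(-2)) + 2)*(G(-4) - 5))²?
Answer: 366597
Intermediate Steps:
R = -1587 (R = -3*(2 + ((-3 - 1*(-2)) + 2)*(5*(-4) - 5))² = -3*(2 + ((-3 + 2) + 2)*(-20 - 5))² = -3*(2 + (-1 + 2)*(-25))² = -3*(2 + 1*(-25))² = -3*(2 - 25)² = -3*(-23)² = -3*529 = -1587)
(R*(-11))*((-3 + 6)*(8 - 1)) = (-1587*(-11))*((-3 + 6)*(8 - 1)) = 17457*(3*7) = 17457*21 = 366597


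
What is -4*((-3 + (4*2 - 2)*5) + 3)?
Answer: -120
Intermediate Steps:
-4*((-3 + (4*2 - 2)*5) + 3) = -4*((-3 + (8 - 2)*5) + 3) = -4*((-3 + 6*5) + 3) = -4*((-3 + 30) + 3) = -4*(27 + 3) = -4*30 = -120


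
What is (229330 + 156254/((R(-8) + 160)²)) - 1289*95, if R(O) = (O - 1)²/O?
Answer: 153653607131/1437601 ≈ 1.0688e+5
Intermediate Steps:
R(O) = (-1 + O)²/O
(229330 + 156254/((R(-8) + 160)²)) - 1289*95 = (229330 + 156254/(((-1 - 8)²/(-8) + 160)²)) - 1289*95 = (229330 + 156254/((-⅛*(-9)² + 160)²)) - 122455 = (229330 + 156254/((-⅛*81 + 160)²)) - 122455 = (229330 + 156254/((-81/8 + 160)²)) - 122455 = (229330 + 156254/((1199/8)²)) - 122455 = (229330 + 156254/(1437601/64)) - 122455 = (229330 + 156254*(64/1437601)) - 122455 = (229330 + 10000256/1437601) - 122455 = 329695037586/1437601 - 122455 = 153653607131/1437601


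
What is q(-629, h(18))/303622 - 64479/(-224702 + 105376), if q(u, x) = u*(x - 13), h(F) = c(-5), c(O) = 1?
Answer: 276728589/489594578 ≈ 0.56522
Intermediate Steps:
h(F) = 1
q(u, x) = u*(-13 + x)
q(-629, h(18))/303622 - 64479/(-224702 + 105376) = -629*(-13 + 1)/303622 - 64479/(-224702 + 105376) = -629*(-12)*(1/303622) - 64479/(-119326) = 7548*(1/303622) - 64479*(-1/119326) = 102/4103 + 64479/119326 = 276728589/489594578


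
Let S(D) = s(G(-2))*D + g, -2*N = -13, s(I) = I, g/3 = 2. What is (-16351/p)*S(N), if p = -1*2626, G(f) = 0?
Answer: 49053/1313 ≈ 37.359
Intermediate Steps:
g = 6 (g = 3*2 = 6)
N = 13/2 (N = -½*(-13) = 13/2 ≈ 6.5000)
S(D) = 6 (S(D) = 0*D + 6 = 0 + 6 = 6)
p = -2626
(-16351/p)*S(N) = -16351/(-2626)*6 = -16351*(-1/2626)*6 = (16351/2626)*6 = 49053/1313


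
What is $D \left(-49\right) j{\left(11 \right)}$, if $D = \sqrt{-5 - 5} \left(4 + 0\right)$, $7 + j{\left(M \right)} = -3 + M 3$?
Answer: $- 4508 i \sqrt{10} \approx - 14256.0 i$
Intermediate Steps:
$j{\left(M \right)} = -10 + 3 M$ ($j{\left(M \right)} = -7 + \left(-3 + M 3\right) = -7 + \left(-3 + 3 M\right) = -10 + 3 M$)
$D = 4 i \sqrt{10}$ ($D = \sqrt{-10} \cdot 4 = i \sqrt{10} \cdot 4 = 4 i \sqrt{10} \approx 12.649 i$)
$D \left(-49\right) j{\left(11 \right)} = 4 i \sqrt{10} \left(-49\right) \left(-10 + 3 \cdot 11\right) = - 196 i \sqrt{10} \left(-10 + 33\right) = - 196 i \sqrt{10} \cdot 23 = - 4508 i \sqrt{10}$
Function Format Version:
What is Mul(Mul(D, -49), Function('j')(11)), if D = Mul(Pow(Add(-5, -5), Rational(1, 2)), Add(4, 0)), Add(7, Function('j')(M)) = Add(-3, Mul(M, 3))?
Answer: Mul(-4508, I, Pow(10, Rational(1, 2))) ≈ Mul(-14256., I)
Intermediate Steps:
Function('j')(M) = Add(-10, Mul(3, M)) (Function('j')(M) = Add(-7, Add(-3, Mul(M, 3))) = Add(-7, Add(-3, Mul(3, M))) = Add(-10, Mul(3, M)))
D = Mul(4, I, Pow(10, Rational(1, 2))) (D = Mul(Pow(-10, Rational(1, 2)), 4) = Mul(Mul(I, Pow(10, Rational(1, 2))), 4) = Mul(4, I, Pow(10, Rational(1, 2))) ≈ Mul(12.649, I))
Mul(Mul(D, -49), Function('j')(11)) = Mul(Mul(Mul(4, I, Pow(10, Rational(1, 2))), -49), Add(-10, Mul(3, 11))) = Mul(Mul(-196, I, Pow(10, Rational(1, 2))), Add(-10, 33)) = Mul(Mul(-196, I, Pow(10, Rational(1, 2))), 23) = Mul(-4508, I, Pow(10, Rational(1, 2)))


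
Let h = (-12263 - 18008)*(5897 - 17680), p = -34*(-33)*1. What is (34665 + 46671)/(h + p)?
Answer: 81336/356684315 ≈ 0.00022803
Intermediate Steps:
p = 1122 (p = 1122*1 = 1122)
h = 356683193 (h = -30271*(-11783) = 356683193)
(34665 + 46671)/(h + p) = (34665 + 46671)/(356683193 + 1122) = 81336/356684315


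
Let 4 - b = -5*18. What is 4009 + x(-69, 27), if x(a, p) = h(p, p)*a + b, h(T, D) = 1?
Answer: 4034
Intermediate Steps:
b = 94 (b = 4 - (-5)*18 = 4 - 1*(-90) = 4 + 90 = 94)
x(a, p) = 94 + a (x(a, p) = 1*a + 94 = a + 94 = 94 + a)
4009 + x(-69, 27) = 4009 + (94 - 69) = 4009 + 25 = 4034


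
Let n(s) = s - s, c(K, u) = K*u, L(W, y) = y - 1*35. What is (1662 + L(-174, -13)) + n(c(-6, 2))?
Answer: 1614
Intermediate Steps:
L(W, y) = -35 + y (L(W, y) = y - 35 = -35 + y)
n(s) = 0
(1662 + L(-174, -13)) + n(c(-6, 2)) = (1662 + (-35 - 13)) + 0 = (1662 - 48) + 0 = 1614 + 0 = 1614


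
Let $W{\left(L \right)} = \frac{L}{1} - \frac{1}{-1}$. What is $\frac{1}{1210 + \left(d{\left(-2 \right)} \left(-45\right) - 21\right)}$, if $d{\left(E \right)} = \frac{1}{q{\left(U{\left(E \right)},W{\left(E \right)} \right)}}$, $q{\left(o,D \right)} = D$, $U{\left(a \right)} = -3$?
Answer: $\frac{1}{1234} \approx 0.00081037$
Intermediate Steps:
$W{\left(L \right)} = 1 + L$ ($W{\left(L \right)} = L 1 - -1 = L + 1 = 1 + L$)
$d{\left(E \right)} = \frac{1}{1 + E}$
$\frac{1}{1210 + \left(d{\left(-2 \right)} \left(-45\right) - 21\right)} = \frac{1}{1210 - \left(21 - \frac{1}{1 - 2} \left(-45\right)\right)} = \frac{1}{1210 - \left(21 - \frac{1}{-1} \left(-45\right)\right)} = \frac{1}{1210 - -24} = \frac{1}{1210 + \left(45 - 21\right)} = \frac{1}{1210 + 24} = \frac{1}{1234}$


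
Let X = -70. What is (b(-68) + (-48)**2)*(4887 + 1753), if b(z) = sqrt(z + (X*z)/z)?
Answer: 15298560 + 6640*I*sqrt(138) ≈ 1.5299e+7 + 78002.0*I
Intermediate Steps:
b(z) = sqrt(-70 + z) (b(z) = sqrt(z + (-70*z)/z) = sqrt(z - 70) = sqrt(-70 + z))
(b(-68) + (-48)**2)*(4887 + 1753) = (sqrt(-70 - 68) + (-48)**2)*(4887 + 1753) = (sqrt(-138) + 2304)*6640 = (I*sqrt(138) + 2304)*6640 = (2304 + I*sqrt(138))*6640 = 15298560 + 6640*I*sqrt(138)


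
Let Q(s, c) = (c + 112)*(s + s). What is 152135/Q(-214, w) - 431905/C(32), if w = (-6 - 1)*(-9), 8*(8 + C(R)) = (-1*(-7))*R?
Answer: -80881818/3745 ≈ -21597.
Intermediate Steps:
C(R) = -8 + 7*R/8 (C(R) = -8 + ((-1*(-7))*R)/8 = -8 + (7*R)/8 = -8 + 7*R/8)
w = 63 (w = -7*(-9) = 63)
Q(s, c) = 2*s*(112 + c) (Q(s, c) = (112 + c)*(2*s) = 2*s*(112 + c))
152135/Q(-214, w) - 431905/C(32) = 152135/((2*(-214)*(112 + 63))) - 431905/(-8 + (7/8)*32) = 152135/((2*(-214)*175)) - 431905/(-8 + 28) = 152135/(-74900) - 431905/20 = 152135*(-1/74900) - 431905*1/20 = -30427/14980 - 86381/4 = -80881818/3745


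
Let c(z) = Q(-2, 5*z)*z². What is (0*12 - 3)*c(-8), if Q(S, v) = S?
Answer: 384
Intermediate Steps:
c(z) = -2*z²
(0*12 - 3)*c(-8) = (0*12 - 3)*(-2*(-8)²) = (0 - 3)*(-2*64) = -3*(-128) = 384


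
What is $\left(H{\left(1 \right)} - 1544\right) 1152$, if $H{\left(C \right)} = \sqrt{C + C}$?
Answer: $-1778688 + 1152 \sqrt{2} \approx -1.7771 \cdot 10^{6}$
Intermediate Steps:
$H{\left(C \right)} = \sqrt{2} \sqrt{C}$ ($H{\left(C \right)} = \sqrt{2 C} = \sqrt{2} \sqrt{C}$)
$\left(H{\left(1 \right)} - 1544\right) 1152 = \left(\sqrt{2} \sqrt{1} - 1544\right) 1152 = \left(\sqrt{2} \cdot 1 - 1544\right) 1152 = \left(\sqrt{2} - 1544\right) 1152 = \left(-1544 + \sqrt{2}\right) 1152 = -1778688 + 1152 \sqrt{2}$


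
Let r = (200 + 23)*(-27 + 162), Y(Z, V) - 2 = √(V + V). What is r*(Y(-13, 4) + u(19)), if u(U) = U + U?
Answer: 1204200 + 60210*√2 ≈ 1.2894e+6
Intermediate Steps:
Y(Z, V) = 2 + √2*√V (Y(Z, V) = 2 + √(V + V) = 2 + √(2*V) = 2 + √2*√V)
r = 30105 (r = 223*135 = 30105)
u(U) = 2*U
r*(Y(-13, 4) + u(19)) = 30105*((2 + √2*√4) + 2*19) = 30105*((2 + √2*2) + 38) = 30105*((2 + 2*√2) + 38) = 30105*(40 + 2*√2) = 1204200 + 60210*√2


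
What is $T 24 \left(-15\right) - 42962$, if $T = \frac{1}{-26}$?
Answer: $- \frac{558326}{13} \approx -42948.0$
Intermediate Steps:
$T = - \frac{1}{26} \approx -0.038462$
$T 24 \left(-15\right) - 42962 = \left(- \frac{1}{26}\right) 24 \left(-15\right) - 42962 = \left(- \frac{12}{13}\right) \left(-15\right) - 42962 = \frac{180}{13} - 42962 = - \frac{558326}{13}$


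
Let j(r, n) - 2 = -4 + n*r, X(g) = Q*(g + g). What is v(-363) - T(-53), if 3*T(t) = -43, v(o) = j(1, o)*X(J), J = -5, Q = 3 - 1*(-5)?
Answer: 87643/3 ≈ 29214.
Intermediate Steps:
Q = 8 (Q = 3 + 5 = 8)
X(g) = 16*g (X(g) = 8*(g + g) = 8*(2*g) = 16*g)
j(r, n) = -2 + n*r (j(r, n) = 2 + (-4 + n*r) = -2 + n*r)
v(o) = 160 - 80*o (v(o) = (-2 + o*1)*(16*(-5)) = (-2 + o)*(-80) = 160 - 80*o)
T(t) = -43/3 (T(t) = (⅓)*(-43) = -43/3)
v(-363) - T(-53) = (160 - 80*(-363)) - 1*(-43/3) = (160 + 29040) + 43/3 = 29200 + 43/3 = 87643/3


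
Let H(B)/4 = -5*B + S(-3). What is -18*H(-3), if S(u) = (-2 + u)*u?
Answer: -2160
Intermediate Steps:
S(u) = u*(-2 + u)
H(B) = 60 - 20*B (H(B) = 4*(-5*B - 3*(-2 - 3)) = 4*(-5*B - 3*(-5)) = 4*(-5*B + 15) = 4*(15 - 5*B) = 60 - 20*B)
-18*H(-3) = -18*(60 - 20*(-3)) = -18*(60 + 60) = -18*120 = -2160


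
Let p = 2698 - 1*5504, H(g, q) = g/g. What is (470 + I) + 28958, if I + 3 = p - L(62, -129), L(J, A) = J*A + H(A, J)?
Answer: 34616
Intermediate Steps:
H(g, q) = 1
p = -2806 (p = 2698 - 5504 = -2806)
L(J, A) = 1 + A*J (L(J, A) = J*A + 1 = A*J + 1 = 1 + A*J)
I = 5188 (I = -3 + (-2806 - (1 - 129*62)) = -3 + (-2806 - (1 - 7998)) = -3 + (-2806 - 1*(-7997)) = -3 + (-2806 + 7997) = -3 + 5191 = 5188)
(470 + I) + 28958 = (470 + 5188) + 28958 = 5658 + 28958 = 34616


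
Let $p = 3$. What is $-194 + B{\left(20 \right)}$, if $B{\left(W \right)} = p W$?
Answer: $-134$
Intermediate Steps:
$B{\left(W \right)} = 3 W$
$-194 + B{\left(20 \right)} = -194 + 3 \cdot 20 = -194 + 60 = -134$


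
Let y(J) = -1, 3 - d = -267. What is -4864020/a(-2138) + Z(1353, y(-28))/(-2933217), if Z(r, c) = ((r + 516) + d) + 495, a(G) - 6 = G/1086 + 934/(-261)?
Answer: -224666010239677522/20912859471 ≈ -1.0743e+7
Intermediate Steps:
d = 270 (d = 3 - 1*(-267) = 3 + 267 = 270)
a(G) = 632/261 + G/1086 (a(G) = 6 + (G/1086 + 934/(-261)) = 6 + (G*(1/1086) + 934*(-1/261)) = 6 + (G/1086 - 934/261) = 6 + (-934/261 + G/1086) = 632/261 + G/1086)
Z(r, c) = 1281 + r (Z(r, c) = ((r + 516) + 270) + 495 = ((516 + r) + 270) + 495 = (786 + r) + 495 = 1281 + r)
-4864020/a(-2138) + Z(1353, y(-28))/(-2933217) = -4864020/(632/261 + (1/1086)*(-2138)) + (1281 + 1353)/(-2933217) = -4864020/(632/261 - 1069/543) + 2634*(-1/2933217) = -4864020/21389/47241 - 878/977739 = -4864020*47241/21389 - 878/977739 = -229781168820/21389 - 878/977739 = -224666010239677522/20912859471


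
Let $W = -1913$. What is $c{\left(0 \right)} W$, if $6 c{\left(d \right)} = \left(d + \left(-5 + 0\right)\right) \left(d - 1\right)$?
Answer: $- \frac{9565}{6} \approx -1594.2$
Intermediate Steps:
$c{\left(d \right)} = \frac{\left(-1 + d\right) \left(-5 + d\right)}{6}$ ($c{\left(d \right)} = \frac{\left(d + \left(-5 + 0\right)\right) \left(d - 1\right)}{6} = \frac{\left(d - 5\right) \left(-1 + d\right)}{6} = \frac{\left(-5 + d\right) \left(-1 + d\right)}{6} = \frac{\left(-1 + d\right) \left(-5 + d\right)}{6}$)
$c{\left(0 \right)} W = \left(\frac{5}{6} - 0 + \frac{0^{2}}{6}\right) \left(-1913\right) = \left(\frac{5}{6} + 0 + \frac{1}{6} \cdot 0\right) \left(-1913\right) = \left(\frac{5}{6} + 0 + 0\right) \left(-1913\right) = \frac{5}{6} \left(-1913\right) = - \frac{9565}{6}$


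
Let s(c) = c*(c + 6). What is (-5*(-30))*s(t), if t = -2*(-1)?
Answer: 2400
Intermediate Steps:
t = 2
s(c) = c*(6 + c)
(-5*(-30))*s(t) = (-5*(-30))*(2*(6 + 2)) = 150*(2*8) = 150*16 = 2400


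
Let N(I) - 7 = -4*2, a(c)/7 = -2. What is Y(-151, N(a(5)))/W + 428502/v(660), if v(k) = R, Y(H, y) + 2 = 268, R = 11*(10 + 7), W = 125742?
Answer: 83406731/36399 ≈ 2291.5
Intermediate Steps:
R = 187 (R = 11*17 = 187)
a(c) = -14 (a(c) = 7*(-2) = -14)
N(I) = -1 (N(I) = 7 - 4*2 = 7 - 8 = -1)
Y(H, y) = 266 (Y(H, y) = -2 + 268 = 266)
v(k) = 187
Y(-151, N(a(5)))/W + 428502/v(660) = 266/125742 + 428502/187 = 266*(1/125742) + 428502*(1/187) = 7/3309 + 25206/11 = 83406731/36399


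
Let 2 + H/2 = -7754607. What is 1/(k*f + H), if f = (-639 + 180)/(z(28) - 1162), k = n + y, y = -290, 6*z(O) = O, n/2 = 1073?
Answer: -217/3365340574 ≈ -6.4481e-8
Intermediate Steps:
n = 2146 (n = 2*1073 = 2146)
H = -15509218 (H = -4 + 2*(-7754607) = -4 - 15509214 = -15509218)
z(O) = O/6
k = 1856 (k = 2146 - 290 = 1856)
f = 1377/3472 (f = (-639 + 180)/((1/6)*28 - 1162) = -459/(14/3 - 1162) = -459/(-3472/3) = -459*(-3/3472) = 1377/3472 ≈ 0.39660)
1/(k*f + H) = 1/(1856*(1377/3472) - 15509218) = 1/(159732/217 - 15509218) = 1/(-3365340574/217) = -217/3365340574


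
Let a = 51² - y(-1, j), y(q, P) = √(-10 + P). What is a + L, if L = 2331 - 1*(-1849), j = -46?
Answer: 6781 - 2*I*√14 ≈ 6781.0 - 7.4833*I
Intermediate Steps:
L = 4180 (L = 2331 + 1849 = 4180)
a = 2601 - 2*I*√14 (a = 51² - √(-10 - 46) = 2601 - √(-56) = 2601 - 2*I*√14 ≈ 2601.0 - 7.4833*I)
a + L = (2601 - 2*I*√14) + 4180 = 6781 - 2*I*√14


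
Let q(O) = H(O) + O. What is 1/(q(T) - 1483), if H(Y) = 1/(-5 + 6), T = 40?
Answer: -1/1442 ≈ -0.00069348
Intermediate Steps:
H(Y) = 1 (H(Y) = 1/1 = 1)
q(O) = 1 + O
1/(q(T) - 1483) = 1/((1 + 40) - 1483) = 1/(41 - 1483) = 1/(-1442) = -1/1442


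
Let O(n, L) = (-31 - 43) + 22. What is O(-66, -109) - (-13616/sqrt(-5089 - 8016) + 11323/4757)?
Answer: -3861/71 - 13616*I*sqrt(13105)/13105 ≈ -54.38 - 118.94*I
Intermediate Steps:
O(n, L) = -52 (O(n, L) = -74 + 22 = -52)
O(-66, -109) - (-13616/sqrt(-5089 - 8016) + 11323/4757) = -52 - (-13616/sqrt(-5089 - 8016) + 11323/4757) = -52 - (-13616*(-I*sqrt(13105)/13105) + 11323*(1/4757)) = -52 - (-13616*(-I*sqrt(13105)/13105) + 169/71) = -52 - (-(-13616)*I*sqrt(13105)/13105 + 169/71) = -52 - (13616*I*sqrt(13105)/13105 + 169/71) = -52 - (169/71 + 13616*I*sqrt(13105)/13105) = -52 + (-169/71 - 13616*I*sqrt(13105)/13105) = -3861/71 - 13616*I*sqrt(13105)/13105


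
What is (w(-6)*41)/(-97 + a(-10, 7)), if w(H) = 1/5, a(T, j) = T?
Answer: -41/535 ≈ -0.076635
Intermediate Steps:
w(H) = ⅕
(w(-6)*41)/(-97 + a(-10, 7)) = ((⅕)*41)/(-97 - 10) = (41/5)/(-107) = (41/5)*(-1/107) = -41/535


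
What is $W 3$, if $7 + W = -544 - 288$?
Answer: $-2517$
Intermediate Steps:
$W = -839$ ($W = -7 - 832 = -839$)
$W 3 = \left(-839\right) 3 = -2517$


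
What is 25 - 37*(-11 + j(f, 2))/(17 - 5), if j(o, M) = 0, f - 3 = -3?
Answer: 707/12 ≈ 58.917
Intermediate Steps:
f = 0 (f = 3 - 3 = 0)
25 - 37*(-11 + j(f, 2))/(17 - 5) = 25 - 37*(-11 + 0)/(17 - 5) = 25 - (-407)/12 = 25 - 37*(-11/12) = 25 + 407/12 = 707/12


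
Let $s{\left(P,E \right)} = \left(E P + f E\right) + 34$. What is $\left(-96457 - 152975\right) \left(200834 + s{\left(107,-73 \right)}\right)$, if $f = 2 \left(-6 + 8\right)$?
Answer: $-48081759480$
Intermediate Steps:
$f = 4$ ($f = 2 \cdot 2 = 4$)
$s{\left(P,E \right)} = 34 + 4 E + E P$ ($s{\left(P,E \right)} = \left(E P + 4 E\right) + 34 = \left(4 E + E P\right) + 34 = 34 + 4 E + E P$)
$\left(-96457 - 152975\right) \left(200834 + s{\left(107,-73 \right)}\right) = \left(-96457 - 152975\right) \left(200834 + \left(34 + 4 \left(-73\right) - 7811\right)\right) = - 249432 \left(200834 - 8069\right) = \left(-249432\right) 192765 = -48081759480$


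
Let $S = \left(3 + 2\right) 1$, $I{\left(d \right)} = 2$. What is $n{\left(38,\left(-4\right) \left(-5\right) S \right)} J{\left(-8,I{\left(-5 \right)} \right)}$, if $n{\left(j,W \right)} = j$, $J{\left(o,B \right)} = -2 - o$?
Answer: $228$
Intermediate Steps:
$S = 5$ ($S = 5 \cdot 1 = 5$)
$n{\left(38,\left(-4\right) \left(-5\right) S \right)} J{\left(-8,I{\left(-5 \right)} \right)} = 38 \left(-2 - -8\right) = 38 \left(-2 + 8\right) = 38 \cdot 6 = 228$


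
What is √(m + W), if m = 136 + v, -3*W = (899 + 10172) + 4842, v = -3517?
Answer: 2*I*√19542/3 ≈ 93.195*I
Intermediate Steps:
W = -15913/3 (W = -((899 + 10172) + 4842)/3 = -(11071 + 4842)/3 = -⅓*15913 = -15913/3 ≈ -5304.3)
m = -3381 (m = 136 - 3517 = -3381)
√(m + W) = √(-3381 - 15913/3) = √(-26056/3) = 2*I*√19542/3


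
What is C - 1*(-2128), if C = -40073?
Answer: -37945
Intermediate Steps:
C - 1*(-2128) = -40073 - 1*(-2128) = -40073 + 2128 = -37945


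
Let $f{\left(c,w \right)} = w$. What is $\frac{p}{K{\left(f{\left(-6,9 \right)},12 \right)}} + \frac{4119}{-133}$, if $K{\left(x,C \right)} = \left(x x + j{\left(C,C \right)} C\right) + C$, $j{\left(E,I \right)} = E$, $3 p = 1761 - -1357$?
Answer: $- \frac{2513915}{94563} \approx -26.585$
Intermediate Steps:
$p = \frac{3118}{3}$ ($p = \frac{1761 - -1357}{3} = \frac{1761 + 1357}{3} = \frac{1}{3} \cdot 3118 = \frac{3118}{3} \approx 1039.3$)
$K{\left(x,C \right)} = C + C^{2} + x^{2}$ ($K{\left(x,C \right)} = \left(x x + C C\right) + C = \left(x^{2} + C^{2}\right) + C = \left(C^{2} + x^{2}\right) + C = C + C^{2} + x^{2}$)
$\frac{p}{K{\left(f{\left(-6,9 \right)},12 \right)}} + \frac{4119}{-133} = \frac{3118}{3 \left(12 + 12^{2} + 9^{2}\right)} + \frac{4119}{-133} = \frac{3118}{3 \left(12 + 144 + 81\right)} + 4119 \left(- \frac{1}{133}\right) = \frac{3118}{3 \cdot 237} - \frac{4119}{133} = \frac{3118}{3} \cdot \frac{1}{237} - \frac{4119}{133} = \frac{3118}{711} - \frac{4119}{133} = - \frac{2513915}{94563}$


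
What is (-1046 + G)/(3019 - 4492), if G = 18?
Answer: 1028/1473 ≈ 0.69790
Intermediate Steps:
(-1046 + G)/(3019 - 4492) = (-1046 + 18)/(3019 - 4492) = -1028/(-1473) = -1028*(-1/1473) = 1028/1473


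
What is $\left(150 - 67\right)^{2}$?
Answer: $6889$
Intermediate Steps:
$\left(150 - 67\right)^{2} = 83^{2} = 6889$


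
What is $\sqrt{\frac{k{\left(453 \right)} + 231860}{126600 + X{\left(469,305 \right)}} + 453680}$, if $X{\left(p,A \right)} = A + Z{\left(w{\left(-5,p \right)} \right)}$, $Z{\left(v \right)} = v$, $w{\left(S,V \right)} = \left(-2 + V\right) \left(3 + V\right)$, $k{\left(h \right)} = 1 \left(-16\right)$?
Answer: $\frac{2 \sqrt{13682717923150389}}{347329} \approx 673.56$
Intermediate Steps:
$k{\left(h \right)} = -16$
$X{\left(p,A \right)} = -6 + A + p + p^{2}$ ($X{\left(p,A \right)} = A + \left(-6 + p + p^{2}\right) = -6 + A + p + p^{2}$)
$\sqrt{\frac{k{\left(453 \right)} + 231860}{126600 + X{\left(469,305 \right)}} + 453680} = \sqrt{\frac{-16 + 231860}{126600 + \left(-6 + 305 + 469 + 469^{2}\right)} + 453680} = \sqrt{\frac{231844}{126600 + \left(-6 + 305 + 469 + 219961\right)} + 453680} = \sqrt{\frac{231844}{126600 + 220729} + 453680} = \sqrt{\frac{231844}{347329} + 453680} = \sqrt{\frac{157576452564}{347329}} = \frac{2 \sqrt{13682717923150389}}{347329}$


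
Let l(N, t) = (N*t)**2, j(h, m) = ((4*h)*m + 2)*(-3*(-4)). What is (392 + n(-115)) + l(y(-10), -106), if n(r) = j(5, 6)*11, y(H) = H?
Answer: 1140096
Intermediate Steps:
j(h, m) = 24 + 48*h*m (j(h, m) = (4*h*m + 2)*12 = (2 + 4*h*m)*12 = 24 + 48*h*m)
l(N, t) = N**2*t**2
n(r) = 16104 (n(r) = (24 + 48*5*6)*11 = (24 + 1440)*11 = 1464*11 = 16104)
(392 + n(-115)) + l(y(-10), -106) = (392 + 16104) + (-10)**2*(-106)**2 = 16496 + 100*11236 = 16496 + 1123600 = 1140096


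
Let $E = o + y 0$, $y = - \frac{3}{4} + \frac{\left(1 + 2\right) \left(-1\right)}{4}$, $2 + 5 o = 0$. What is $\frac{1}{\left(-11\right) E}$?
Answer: $\frac{5}{22} \approx 0.22727$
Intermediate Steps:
$o = - \frac{2}{5}$ ($o = - \frac{2}{5} + \frac{1}{5} \cdot 0 = - \frac{2}{5} + 0 = - \frac{2}{5} \approx -0.4$)
$y = - \frac{3}{2}$ ($y = \left(-3\right) \frac{1}{4} + 3 \left(-1\right) \frac{1}{4} = - \frac{3}{4} - \frac{3}{4} = - \frac{3}{2} \approx -1.5$)
$E = - \frac{2}{5}$ ($E = - \frac{2}{5} - 0 = - \frac{2}{5} + 0 = - \frac{2}{5} \approx -0.4$)
$\frac{1}{\left(-11\right) E} = \frac{1}{\left(-11\right) \left(- \frac{2}{5}\right)} = \frac{1}{\frac{22}{5}} = \frac{5}{22}$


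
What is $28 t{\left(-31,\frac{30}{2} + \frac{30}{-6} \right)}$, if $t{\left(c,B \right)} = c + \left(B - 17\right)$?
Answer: $-1064$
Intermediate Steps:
$t{\left(c,B \right)} = -17 + B + c$ ($t{\left(c,B \right)} = c + \left(-17 + B\right) = -17 + B + c$)
$28 t{\left(-31,\frac{30}{2} + \frac{30}{-6} \right)} = 28 \left(-17 + \left(\frac{30}{2} + \frac{30}{-6}\right) - 31\right) = 28 \left(-17 + \left(30 \cdot \frac{1}{2} + 30 \left(- \frac{1}{6}\right)\right) - 31\right) = 28 \left(-17 + \left(15 - 5\right) - 31\right) = 28 \left(-17 + 10 - 31\right) = 28 \left(-38\right) = -1064$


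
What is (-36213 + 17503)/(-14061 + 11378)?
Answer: 18710/2683 ≈ 6.9735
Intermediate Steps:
(-36213 + 17503)/(-14061 + 11378) = -18710/(-2683) = -18710*(-1/2683) = 18710/2683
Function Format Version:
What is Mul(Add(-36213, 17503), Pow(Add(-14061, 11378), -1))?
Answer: Rational(18710, 2683) ≈ 6.9735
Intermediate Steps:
Mul(Add(-36213, 17503), Pow(Add(-14061, 11378), -1)) = Mul(-18710, Pow(-2683, -1)) = Mul(-18710, Rational(-1, 2683)) = Rational(18710, 2683)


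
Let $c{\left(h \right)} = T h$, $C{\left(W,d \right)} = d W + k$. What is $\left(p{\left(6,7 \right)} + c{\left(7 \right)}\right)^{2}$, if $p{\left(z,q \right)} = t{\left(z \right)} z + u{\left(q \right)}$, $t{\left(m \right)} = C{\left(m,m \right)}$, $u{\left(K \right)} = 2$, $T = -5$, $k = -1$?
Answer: $31329$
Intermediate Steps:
$C{\left(W,d \right)} = -1 + W d$ ($C{\left(W,d \right)} = d W - 1 = W d - 1 = -1 + W d$)
$t{\left(m \right)} = -1 + m^{2}$ ($t{\left(m \right)} = -1 + m m = -1 + m^{2}$)
$c{\left(h \right)} = - 5 h$
$p{\left(z,q \right)} = 2 + z \left(-1 + z^{2}\right)$ ($p{\left(z,q \right)} = \left(-1 + z^{2}\right) z + 2 = z \left(-1 + z^{2}\right) + 2 = 2 + z \left(-1 + z^{2}\right)$)
$\left(p{\left(6,7 \right)} + c{\left(7 \right)}\right)^{2} = \left(\left(2 + 6^{3} - 6\right) - 35\right)^{2} = \left(\left(2 + 216 - 6\right) - 35\right)^{2} = \left(212 - 35\right)^{2} = 177^{2} = 31329$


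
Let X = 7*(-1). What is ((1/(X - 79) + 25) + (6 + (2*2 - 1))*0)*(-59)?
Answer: -126791/86 ≈ -1474.3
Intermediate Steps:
X = -7
((1/(X - 79) + 25) + (6 + (2*2 - 1))*0)*(-59) = ((1/(-7 - 79) + 25) + (6 + (2*2 - 1))*0)*(-59) = ((1/(-86) + 25) + (6 + (4 - 1))*0)*(-59) = ((-1/86 + 25) + (6 + 3)*0)*(-59) = (2149/86 + 9*0)*(-59) = (2149/86 + 0)*(-59) = (2149/86)*(-59) = -126791/86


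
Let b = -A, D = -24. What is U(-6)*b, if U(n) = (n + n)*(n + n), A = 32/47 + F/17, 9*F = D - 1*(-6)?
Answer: -64800/799 ≈ -81.101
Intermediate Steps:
F = -2 (F = (-24 - 1*(-6))/9 = (-24 + 6)/9 = (⅑)*(-18) = -2)
A = 450/799 (A = 32/47 - 2/17 = 450/799 ≈ 0.56320)
U(n) = 4*n² (U(n) = (2*n)*(2*n) = 4*n²)
b = -450/799 (b = -1*450/799 = -450/799 ≈ -0.56320)
U(-6)*b = (4*(-6)²)*(-450/799) = (4*36)*(-450/799) = 144*(-450/799) = -64800/799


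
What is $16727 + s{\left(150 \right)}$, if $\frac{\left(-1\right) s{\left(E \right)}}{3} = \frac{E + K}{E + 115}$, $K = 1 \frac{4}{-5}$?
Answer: $\frac{22161037}{1325} \approx 16725.0$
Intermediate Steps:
$K = - \frac{4}{5}$ ($K = 1 \cdot 4 \left(- \frac{1}{5}\right) = 1 \left(- \frac{4}{5}\right) = - \frac{4}{5} \approx -0.8$)
$s{\left(E \right)} = - \frac{3 \left(- \frac{4}{5} + E\right)}{115 + E}$ ($s{\left(E \right)} = - 3 \frac{E - \frac{4}{5}}{E + 115} = - 3 \frac{- \frac{4}{5} + E}{115 + E} = - \frac{3 \left(- \frac{4}{5} + E\right)}{115 + E}$)
$16727 + s{\left(150 \right)} = 16727 + \frac{3 \left(4 - 750\right)}{5 \left(115 + 150\right)} = 16727 + \frac{3 \left(4 - 750\right)}{5 \cdot 265} = 16727 + \frac{3}{5} \cdot \frac{1}{265} \left(-746\right) = 16727 - \frac{2238}{1325} = \frac{22161037}{1325}$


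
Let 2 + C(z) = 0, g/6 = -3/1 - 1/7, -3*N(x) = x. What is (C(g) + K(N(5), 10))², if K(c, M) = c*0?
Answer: 4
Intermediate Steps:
N(x) = -x/3
K(c, M) = 0
g = -132/7 (g = 6*(-3/1 - 1/7) = 6*(-3*1 - 1*⅐) = 6*(-3 - ⅐) = 6*(-22/7) = -132/7 ≈ -18.857)
C(z) = -2 (C(z) = -2 + 0 = -2)
(C(g) + K(N(5), 10))² = (-2 + 0)² = (-2)² = 4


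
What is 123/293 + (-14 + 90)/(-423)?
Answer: 29761/123939 ≈ 0.24013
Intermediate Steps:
123/293 + (-14 + 90)/(-423) = 123*(1/293) + 76*(-1/423) = 123/293 - 76/423 = 29761/123939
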